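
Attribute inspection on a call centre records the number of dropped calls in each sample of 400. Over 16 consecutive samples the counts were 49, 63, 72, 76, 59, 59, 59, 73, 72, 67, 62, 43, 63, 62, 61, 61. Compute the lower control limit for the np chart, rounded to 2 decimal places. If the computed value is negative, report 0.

p̄ = Σdᵢ / (k·n) = 1001 / (16 × 400) = 0.15641
LCL = np̄ − 3·√(np̄(1−p̄)) = 62.5625 − 3 × 7.2648 = 40.7681

40.77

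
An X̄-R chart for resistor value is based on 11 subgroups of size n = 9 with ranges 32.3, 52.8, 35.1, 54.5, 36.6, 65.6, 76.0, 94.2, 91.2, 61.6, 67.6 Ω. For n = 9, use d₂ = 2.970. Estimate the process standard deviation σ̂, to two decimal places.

20.43

R̄ = (32.3 + 52.8 + 35.1 + 54.5 + 36.6 + 65.6 + 76.0 + 94.2 + 91.2 + 61.6 + 67.6) / 11 = 60.6818
σ̂ = R̄ / d₂ = 60.6818 / 2.970 = 20.4316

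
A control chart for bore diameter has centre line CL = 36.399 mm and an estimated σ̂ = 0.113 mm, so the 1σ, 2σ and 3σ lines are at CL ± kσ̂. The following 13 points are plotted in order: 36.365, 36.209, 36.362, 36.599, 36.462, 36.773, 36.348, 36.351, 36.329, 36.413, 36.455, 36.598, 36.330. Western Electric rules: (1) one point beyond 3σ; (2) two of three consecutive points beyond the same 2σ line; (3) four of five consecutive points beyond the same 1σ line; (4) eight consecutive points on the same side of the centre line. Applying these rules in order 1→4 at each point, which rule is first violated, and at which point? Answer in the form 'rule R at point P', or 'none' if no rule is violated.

rule 1 at point 6

Zone of each point (C = within 1σ̂, B = 1σ̂–2σ̂, A = 2σ̂–3σ̂, * = beyond 3σ̂; sign = side of CL): 1:-C, 2:-B, 3:-C, 4:+B, 5:+C, 6:+*, 7:-C, 8:-C, 9:-C, 10:+C, 11:+C, 12:+B, 13:-C
Rule 1 (one point beyond the 3σ limits) is satisfied at point 6.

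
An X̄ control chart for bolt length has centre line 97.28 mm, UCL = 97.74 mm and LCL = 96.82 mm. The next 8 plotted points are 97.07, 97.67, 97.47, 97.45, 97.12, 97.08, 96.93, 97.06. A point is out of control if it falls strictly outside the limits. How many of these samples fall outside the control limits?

0

All 8 points lie within [96.82, 97.74].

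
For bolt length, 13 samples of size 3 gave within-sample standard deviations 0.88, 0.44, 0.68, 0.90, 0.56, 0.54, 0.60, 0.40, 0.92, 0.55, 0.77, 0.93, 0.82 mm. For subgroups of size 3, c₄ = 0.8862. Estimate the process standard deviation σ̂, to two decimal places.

0.78

s̄ = (0.88 + 0.44 + 0.68 + 0.90 + 0.56 + 0.54 + 0.60 + 0.40 + 0.92 + 0.55 + 0.77 + 0.93 + 0.82) / 13 = 0.6915
σ̂ = s̄ / c₄ = 0.6915 / 0.8862 = 0.7803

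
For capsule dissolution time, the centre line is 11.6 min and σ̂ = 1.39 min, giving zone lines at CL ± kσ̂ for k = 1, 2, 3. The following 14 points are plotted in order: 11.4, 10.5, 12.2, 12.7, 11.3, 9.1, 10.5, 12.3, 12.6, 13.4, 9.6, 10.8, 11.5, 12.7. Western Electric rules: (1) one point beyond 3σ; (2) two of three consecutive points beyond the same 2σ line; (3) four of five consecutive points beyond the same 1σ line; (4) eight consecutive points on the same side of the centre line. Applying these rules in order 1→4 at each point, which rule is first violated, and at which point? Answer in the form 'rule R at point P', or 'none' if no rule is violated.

none

Zone of each point (C = within 1σ̂, B = 1σ̂–2σ̂, A = 2σ̂–3σ̂, * = beyond 3σ̂; sign = side of CL): 1:-C, 2:-C, 3:+C, 4:+C, 5:-C, 6:-B, 7:-C, 8:+C, 9:+C, 10:+B, 11:-B, 12:-C, 13:-C, 14:+C
No rule fires across all 14 points.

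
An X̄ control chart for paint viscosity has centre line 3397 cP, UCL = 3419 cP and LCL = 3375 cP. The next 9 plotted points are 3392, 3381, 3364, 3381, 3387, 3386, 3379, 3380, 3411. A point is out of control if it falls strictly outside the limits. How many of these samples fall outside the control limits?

Compare each point to [3375, 3419]: sample 3 = 3364 < LCL.

1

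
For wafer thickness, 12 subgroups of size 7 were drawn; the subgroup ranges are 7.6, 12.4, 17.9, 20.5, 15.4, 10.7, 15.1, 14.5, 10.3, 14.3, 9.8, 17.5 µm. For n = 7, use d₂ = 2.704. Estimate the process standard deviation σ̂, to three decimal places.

5.116

R̄ = (7.6 + 12.4 + 17.9 + 20.5 + 15.4 + 10.7 + 15.1 + 14.5 + 10.3 + 14.3 + 9.8 + 17.5) / 12 = 13.8333
σ̂ = R̄ / d₂ = 13.8333 / 2.704 = 5.1159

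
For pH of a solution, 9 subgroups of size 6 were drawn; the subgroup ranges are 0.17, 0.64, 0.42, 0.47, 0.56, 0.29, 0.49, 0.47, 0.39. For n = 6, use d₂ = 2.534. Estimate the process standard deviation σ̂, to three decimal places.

R̄ = (0.17 + 0.64 + 0.42 + 0.47 + 0.56 + 0.29 + 0.49 + 0.47 + 0.39) / 9 = 0.4333
σ̂ = R̄ / d₂ = 0.4333 / 2.534 = 0.1710

0.171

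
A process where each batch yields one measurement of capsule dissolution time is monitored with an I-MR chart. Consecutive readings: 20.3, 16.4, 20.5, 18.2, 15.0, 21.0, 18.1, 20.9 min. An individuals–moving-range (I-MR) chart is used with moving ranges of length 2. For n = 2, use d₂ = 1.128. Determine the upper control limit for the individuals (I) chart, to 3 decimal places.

X̄ = (20.3 + 16.4 + 20.5 + 18.2 + 15.0 + 21.0 + 18.1 + 20.9) / 8 = 18.8000
Moving ranges: 3.9, 4.1, 2.3, 3.2, 6.0, 2.9, 2.8; M̄R̄ = 25.2000 / 7 = 3.6000
UCL = X̄ + 3·M̄R̄/d₂ = 18.8000 + 3 × 3.6000 / 1.128 = 28.3745

28.374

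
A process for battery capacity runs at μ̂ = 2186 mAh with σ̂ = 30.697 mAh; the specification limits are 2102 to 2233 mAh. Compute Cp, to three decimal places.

0.711

Cp = (USL − LSL) / (6σ̂) = (2233 − 2102) / (6 × 30.697) = 131.0000 / 184.1820 = 0.7113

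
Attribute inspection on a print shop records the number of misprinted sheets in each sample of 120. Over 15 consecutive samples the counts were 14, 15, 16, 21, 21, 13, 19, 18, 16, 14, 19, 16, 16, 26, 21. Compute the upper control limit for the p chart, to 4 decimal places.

p̄ = Σdᵢ / (k·n) = 265 / (15 × 120) = 0.14722
UCL = p̄ + 3·√(p̄(1−p̄)/n) = 0.14722 + 3 × √(0.14722×0.85278/120) = 0.14722 + 3 × 0.03235 = 0.24426

0.2443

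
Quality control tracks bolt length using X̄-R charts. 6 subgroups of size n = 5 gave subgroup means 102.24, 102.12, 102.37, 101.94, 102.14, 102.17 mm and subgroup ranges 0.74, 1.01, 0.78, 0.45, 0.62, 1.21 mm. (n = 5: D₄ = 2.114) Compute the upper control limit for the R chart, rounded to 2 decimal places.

R̄ = (0.74 + 1.01 + 0.78 + 0.45 + 0.62 + 1.21) / 6 = 4.8100 / 6 = 0.8017
UCL_R = D₄·R̄ = 2.114 × 0.8017 = 1.6947

1.69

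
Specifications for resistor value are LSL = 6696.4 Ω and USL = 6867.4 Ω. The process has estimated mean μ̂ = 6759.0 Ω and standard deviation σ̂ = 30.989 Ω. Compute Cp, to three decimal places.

Cp = (USL − LSL) / (6σ̂) = (6867.4 − 6696.4) / (6 × 30.989) = 171.0000 / 185.9340 = 0.9197

0.920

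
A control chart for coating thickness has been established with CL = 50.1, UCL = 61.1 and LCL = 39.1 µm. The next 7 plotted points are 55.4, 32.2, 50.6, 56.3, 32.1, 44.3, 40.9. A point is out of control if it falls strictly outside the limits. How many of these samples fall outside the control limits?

Compare each point to [39.1, 61.1]: sample 2 = 32.2 < LCL; sample 5 = 32.1 < LCL.

2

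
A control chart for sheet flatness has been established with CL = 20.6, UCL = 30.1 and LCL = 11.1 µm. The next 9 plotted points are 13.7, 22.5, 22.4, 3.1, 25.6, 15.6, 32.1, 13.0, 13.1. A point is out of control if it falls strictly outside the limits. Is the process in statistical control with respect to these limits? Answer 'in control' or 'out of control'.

Compare each point to [11.1, 30.1]: sample 4 = 3.1 < LCL; sample 7 = 32.1 > UCL.

out of control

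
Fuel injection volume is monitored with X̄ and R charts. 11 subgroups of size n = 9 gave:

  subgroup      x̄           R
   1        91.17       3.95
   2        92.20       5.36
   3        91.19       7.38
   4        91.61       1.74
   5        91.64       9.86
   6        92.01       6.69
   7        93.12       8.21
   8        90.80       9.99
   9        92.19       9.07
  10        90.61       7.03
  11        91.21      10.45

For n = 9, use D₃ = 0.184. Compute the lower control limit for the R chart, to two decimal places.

1.33

R̄ = (3.95 + 5.36 + 7.38 + 1.74 + 9.86 + 6.69 + 8.21 + 9.99 + 9.07 + 7.03 + 10.45) / 11 = 79.7300 / 11 = 7.2482
LCL_R = D₃·R̄ = 0.184 × 7.2482 = 1.3337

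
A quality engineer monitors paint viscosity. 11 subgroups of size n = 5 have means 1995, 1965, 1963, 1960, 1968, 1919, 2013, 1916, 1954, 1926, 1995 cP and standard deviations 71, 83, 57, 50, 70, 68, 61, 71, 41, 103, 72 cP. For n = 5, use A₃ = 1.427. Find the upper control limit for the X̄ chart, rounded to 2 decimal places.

X̄̄ = (1995 + 1965 + 1963 + 1960 + 1968 + 1919 + 2013 + 1916 + 1954 + 1926 + 1995) / 11 = 1961.2727
s̄ = (71 + 83 + 57 + 50 + 70 + 68 + 61 + 71 + 41 + 103 + 72) / 11 = 67.9091
UCL = X̄̄ + A₃·s̄ = 1961.2727 + 1.427 × 67.9091 = 2058.1790

2058.18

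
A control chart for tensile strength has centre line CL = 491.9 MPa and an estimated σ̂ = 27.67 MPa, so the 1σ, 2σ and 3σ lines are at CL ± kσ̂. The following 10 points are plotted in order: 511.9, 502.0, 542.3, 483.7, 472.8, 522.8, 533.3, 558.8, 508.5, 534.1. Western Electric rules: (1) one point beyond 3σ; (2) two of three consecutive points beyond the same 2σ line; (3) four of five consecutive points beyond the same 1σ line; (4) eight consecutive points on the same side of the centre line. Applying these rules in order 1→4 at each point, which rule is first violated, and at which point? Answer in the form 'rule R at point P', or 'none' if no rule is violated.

rule 3 at point 10

Zone of each point (C = within 1σ̂, B = 1σ̂–2σ̂, A = 2σ̂–3σ̂, * = beyond 3σ̂; sign = side of CL): 1:+C, 2:+C, 3:+B, 4:-C, 5:-C, 6:+B, 7:+B, 8:+A, 9:+C, 10:+B
Rule 3 (four of five consecutive points beyond the same 1σ limit) is satisfied at point 10.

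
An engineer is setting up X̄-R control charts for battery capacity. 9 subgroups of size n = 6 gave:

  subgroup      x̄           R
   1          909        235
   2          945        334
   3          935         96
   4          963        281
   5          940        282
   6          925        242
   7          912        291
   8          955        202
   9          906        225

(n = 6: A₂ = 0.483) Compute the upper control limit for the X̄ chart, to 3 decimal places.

X̄̄ = (909 + 945 + 935 + 963 + 940 + 925 + 912 + 955 + 906) / 9 = 8390.0000 / 9 = 932.2222
R̄ = (235 + 334 + 96 + 281 + 282 + 242 + 291 + 202 + 225) / 9 = 2188.0000 / 9 = 243.1111
UCL = X̄̄ + A₂·R̄ = 932.2222 + 0.483 × 243.1111 = 1049.6449

1049.645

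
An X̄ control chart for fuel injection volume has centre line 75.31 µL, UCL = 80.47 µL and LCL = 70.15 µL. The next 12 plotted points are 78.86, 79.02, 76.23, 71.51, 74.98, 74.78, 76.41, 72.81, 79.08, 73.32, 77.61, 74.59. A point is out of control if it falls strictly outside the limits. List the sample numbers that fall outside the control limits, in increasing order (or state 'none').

All 12 points lie within [70.15, 80.47].

none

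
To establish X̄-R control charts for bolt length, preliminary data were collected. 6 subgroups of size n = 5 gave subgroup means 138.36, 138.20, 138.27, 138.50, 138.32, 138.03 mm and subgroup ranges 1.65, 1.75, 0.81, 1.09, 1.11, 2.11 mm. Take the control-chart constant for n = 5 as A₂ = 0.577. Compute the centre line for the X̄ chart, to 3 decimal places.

138.280

X̄̄ = (138.36 + 138.20 + 138.27 + 138.50 + 138.32 + 138.03) / 6 = 829.6800 / 6 = 138.2800
CL = X̄̄ = 138.2800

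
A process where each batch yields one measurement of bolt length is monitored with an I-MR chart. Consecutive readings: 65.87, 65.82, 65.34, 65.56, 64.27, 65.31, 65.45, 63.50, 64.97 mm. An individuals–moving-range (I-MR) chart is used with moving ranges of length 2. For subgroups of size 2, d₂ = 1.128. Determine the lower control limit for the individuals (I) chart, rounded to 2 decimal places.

X̄ = (65.87 + 65.82 + 65.34 + 65.56 + 64.27 + 65.31 + 65.45 + 63.50 + 64.97) / 9 = 65.1211
Moving ranges: 0.05, 0.48, 0.22, 1.29, 1.04, 0.14, 1.95, 1.47; M̄R̄ = 6.6400 / 8 = 0.8300
LCL = X̄ − 3·M̄R̄/d₂ = 65.1211 − 3 × 0.8300 / 1.128 = 62.9137

62.91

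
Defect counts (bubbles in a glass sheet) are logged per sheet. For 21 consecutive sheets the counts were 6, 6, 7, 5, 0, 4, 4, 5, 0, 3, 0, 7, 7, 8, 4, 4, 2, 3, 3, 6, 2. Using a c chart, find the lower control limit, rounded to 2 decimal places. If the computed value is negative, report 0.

0.00

c̄ = (6 + 6 + 7 + 5 + 0 + 4 + 4 + 5 + 0 + 3 + 0 + 7 + 7 + 8 + 4 + 4 + 2 + 3 + 3 + 6 + 2) / 21 = 86 / 21 = 4.0952
LCL = c̄ − 3√c̄ = 4.0952 − 3 × 2.0237 = -1.9758 → 0 (cannot be negative)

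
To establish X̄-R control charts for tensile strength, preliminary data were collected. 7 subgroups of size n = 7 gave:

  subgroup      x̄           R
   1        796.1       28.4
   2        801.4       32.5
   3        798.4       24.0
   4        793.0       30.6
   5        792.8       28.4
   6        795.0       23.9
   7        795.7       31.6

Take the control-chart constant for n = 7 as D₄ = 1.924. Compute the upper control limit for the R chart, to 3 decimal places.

54.807

R̄ = (28.4 + 32.5 + 24.0 + 30.6 + 28.4 + 23.9 + 31.6) / 7 = 199.4000 / 7 = 28.4857
UCL_R = D₄·R̄ = 1.924 × 28.4857 = 54.8065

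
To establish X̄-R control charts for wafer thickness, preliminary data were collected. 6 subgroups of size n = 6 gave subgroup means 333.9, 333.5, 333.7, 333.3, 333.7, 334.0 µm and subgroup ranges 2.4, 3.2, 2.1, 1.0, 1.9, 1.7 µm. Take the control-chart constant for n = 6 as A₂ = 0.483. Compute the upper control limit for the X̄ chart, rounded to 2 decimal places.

334.67

X̄̄ = (333.9 + 333.5 + 333.7 + 333.3 + 333.7 + 334.0) / 6 = 2002.1000 / 6 = 333.6833
R̄ = (2.4 + 3.2 + 2.1 + 1.0 + 1.9 + 1.7) / 6 = 12.3000 / 6 = 2.0500
UCL = X̄̄ + A₂·R̄ = 333.6833 + 0.483 × 2.0500 = 334.6735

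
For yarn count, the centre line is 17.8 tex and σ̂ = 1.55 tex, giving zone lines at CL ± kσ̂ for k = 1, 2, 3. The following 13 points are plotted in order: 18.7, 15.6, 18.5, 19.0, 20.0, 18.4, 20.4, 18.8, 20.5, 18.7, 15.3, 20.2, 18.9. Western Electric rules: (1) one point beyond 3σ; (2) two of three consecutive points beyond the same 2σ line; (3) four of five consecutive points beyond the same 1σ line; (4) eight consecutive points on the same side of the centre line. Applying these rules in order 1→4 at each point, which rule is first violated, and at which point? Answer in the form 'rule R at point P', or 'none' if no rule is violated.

Zone of each point (C = within 1σ̂, B = 1σ̂–2σ̂, A = 2σ̂–3σ̂, * = beyond 3σ̂; sign = side of CL): 1:+C, 2:-B, 3:+C, 4:+C, 5:+B, 6:+C, 7:+B, 8:+C, 9:+B, 10:+C, 11:-B, 12:+B, 13:+C
Rule 4 (eight consecutive points on the same side of the centre line) is satisfied at point 10.

rule 4 at point 10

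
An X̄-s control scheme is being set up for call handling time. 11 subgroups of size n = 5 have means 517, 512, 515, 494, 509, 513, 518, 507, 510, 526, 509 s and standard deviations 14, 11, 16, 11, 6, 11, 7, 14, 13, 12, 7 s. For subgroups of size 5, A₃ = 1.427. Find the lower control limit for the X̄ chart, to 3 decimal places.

X̄̄ = (517 + 512 + 515 + 494 + 509 + 513 + 518 + 507 + 510 + 526 + 509) / 11 = 511.8182
s̄ = (14 + 11 + 16 + 11 + 6 + 11 + 7 + 14 + 13 + 12 + 7) / 11 = 11.0909
LCL = X̄̄ − A₃·s̄ = 511.8182 − 1.427 × 11.0909 = 495.9915

495.991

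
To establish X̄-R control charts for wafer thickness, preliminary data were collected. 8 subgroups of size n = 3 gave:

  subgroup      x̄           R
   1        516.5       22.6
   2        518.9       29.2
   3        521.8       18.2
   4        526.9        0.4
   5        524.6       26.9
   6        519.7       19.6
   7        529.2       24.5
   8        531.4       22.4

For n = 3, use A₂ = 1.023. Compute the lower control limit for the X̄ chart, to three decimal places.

X̄̄ = (516.5 + 518.9 + 521.8 + 526.9 + 524.6 + 519.7 + 529.2 + 531.4) / 8 = 4189.0000 / 8 = 523.6250
R̄ = (22.6 + 29.2 + 18.2 + 0.4 + 26.9 + 19.6 + 24.5 + 22.4) / 8 = 163.8000 / 8 = 20.4750
LCL = X̄̄ − A₂·R̄ = 523.6250 − 1.023 × 20.4750 = 502.6791

502.679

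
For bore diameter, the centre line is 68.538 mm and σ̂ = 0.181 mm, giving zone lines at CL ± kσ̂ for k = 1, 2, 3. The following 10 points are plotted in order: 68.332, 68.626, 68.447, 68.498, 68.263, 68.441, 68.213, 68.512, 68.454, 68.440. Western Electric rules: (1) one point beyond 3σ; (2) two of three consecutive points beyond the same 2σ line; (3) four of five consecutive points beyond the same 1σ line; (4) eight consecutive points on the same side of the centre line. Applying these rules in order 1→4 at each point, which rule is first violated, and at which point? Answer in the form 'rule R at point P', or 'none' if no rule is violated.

rule 4 at point 10

Zone of each point (C = within 1σ̂, B = 1σ̂–2σ̂, A = 2σ̂–3σ̂, * = beyond 3σ̂; sign = side of CL): 1:-B, 2:+C, 3:-C, 4:-C, 5:-B, 6:-C, 7:-B, 8:-C, 9:-C, 10:-C
Rule 4 (eight consecutive points on the same side of the centre line) is satisfied at point 10.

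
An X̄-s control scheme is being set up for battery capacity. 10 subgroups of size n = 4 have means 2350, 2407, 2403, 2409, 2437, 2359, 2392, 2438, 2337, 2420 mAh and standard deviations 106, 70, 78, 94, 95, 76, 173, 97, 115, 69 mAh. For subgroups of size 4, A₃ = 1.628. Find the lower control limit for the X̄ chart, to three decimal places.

X̄̄ = (2350 + 2407 + 2403 + 2409 + 2437 + 2359 + 2392 + 2438 + 2337 + 2420) / 10 = 2395.2000
s̄ = (106 + 70 + 78 + 94 + 95 + 76 + 173 + 97 + 115 + 69) / 10 = 97.3000
LCL = X̄̄ − A₃·s̄ = 2395.2000 − 1.628 × 97.3000 = 2236.7956

2236.796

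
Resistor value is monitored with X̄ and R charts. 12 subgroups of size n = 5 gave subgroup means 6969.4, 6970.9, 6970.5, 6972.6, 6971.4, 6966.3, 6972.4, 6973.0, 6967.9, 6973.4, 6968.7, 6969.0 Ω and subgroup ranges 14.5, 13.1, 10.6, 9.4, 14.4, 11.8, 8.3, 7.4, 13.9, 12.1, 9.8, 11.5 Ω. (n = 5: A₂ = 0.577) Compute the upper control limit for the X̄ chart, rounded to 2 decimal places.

X̄̄ = (6969.4 + 6970.9 + 6970.5 + 6972.6 + 6971.4 + 6966.3 + 6972.4 + 6973.0 + 6967.9 + 6973.4 + 6968.7 + 6969.0) / 12 = 83645.5000 / 12 = 6970.4583
R̄ = (14.5 + 13.1 + 10.6 + 9.4 + 14.4 + 11.8 + 8.3 + 7.4 + 13.9 + 12.1 + 9.8 + 11.5) / 12 = 136.8000 / 12 = 11.4000
UCL = X̄̄ + A₂·R̄ = 6970.4583 + 0.577 × 11.4000 = 6977.0361

6977.04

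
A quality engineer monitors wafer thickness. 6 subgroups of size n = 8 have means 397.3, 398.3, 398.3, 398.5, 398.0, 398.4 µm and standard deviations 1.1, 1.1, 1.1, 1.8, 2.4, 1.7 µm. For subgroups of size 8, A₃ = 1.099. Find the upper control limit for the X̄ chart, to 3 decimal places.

399.818

X̄̄ = (397.3 + 398.3 + 398.3 + 398.5 + 398.0 + 398.4) / 6 = 398.1333
s̄ = (1.1 + 1.1 + 1.1 + 1.8 + 2.4 + 1.7) / 6 = 1.5333
UCL = X̄̄ + A₃·s̄ = 398.1333 + 1.099 × 1.5333 = 399.8185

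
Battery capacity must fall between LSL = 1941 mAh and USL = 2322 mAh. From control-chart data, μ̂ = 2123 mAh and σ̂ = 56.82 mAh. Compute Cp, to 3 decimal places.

Cp = (USL − LSL) / (6σ̂) = (2322 − 1941) / (6 × 56.82) = 381.0000 / 340.9200 = 1.1176

1.118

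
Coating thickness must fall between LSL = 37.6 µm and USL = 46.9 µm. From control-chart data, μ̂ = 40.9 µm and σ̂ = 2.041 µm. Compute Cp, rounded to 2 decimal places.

Cp = (USL − LSL) / (6σ̂) = (46.9 − 37.6) / (6 × 2.041) = 9.3000 / 12.2460 = 0.7594

0.76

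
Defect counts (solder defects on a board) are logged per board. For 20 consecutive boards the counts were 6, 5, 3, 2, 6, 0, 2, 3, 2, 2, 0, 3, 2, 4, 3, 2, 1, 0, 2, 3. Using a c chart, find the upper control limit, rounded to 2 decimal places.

7.34

c̄ = (6 + 5 + 3 + 2 + 6 + 0 + 2 + 3 + 2 + 2 + 0 + 3 + 2 + 4 + 3 + 2 + 1 + 0 + 2 + 3) / 20 = 51 / 20 = 2.5500
UCL = c̄ + 3√c̄ = 2.5500 + 3 × √2.5500 = 2.5500 + 3 × 1.5969 = 7.3406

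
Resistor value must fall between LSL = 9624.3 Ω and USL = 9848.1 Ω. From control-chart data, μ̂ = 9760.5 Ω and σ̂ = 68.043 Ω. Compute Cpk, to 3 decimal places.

Cpu = (USL − μ̂) / (3σ̂) = (9848.1 − 9760.5) / (3 × 68.043) = 0.4291; Cpl = (μ̂ − LSL) / (3σ̂) = (9760.5 − 9624.3) / (3 × 68.043) = 0.6672; Cpk = min(Cpu, Cpl) = 0.4291

0.429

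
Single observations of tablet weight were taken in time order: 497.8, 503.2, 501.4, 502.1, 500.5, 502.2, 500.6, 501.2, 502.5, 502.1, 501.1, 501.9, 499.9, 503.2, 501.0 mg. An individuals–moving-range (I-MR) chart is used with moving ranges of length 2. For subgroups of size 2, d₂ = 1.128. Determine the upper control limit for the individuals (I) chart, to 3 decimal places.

506.015

X̄ = (497.8 + 503.2 + 501.4 + 502.1 + 500.5 + 502.2 + 500.6 + 501.2 + 502.5 + 502.1 + 501.1 + 501.9 + 499.9 + 503.2 + 501.0) / 15 = 501.3800
Moving ranges: 5.4, 1.8, 0.7, 1.6, 1.7, 1.6, 0.6, 1.3, 0.4, 1.0, 0.8, 2.0, 3.3, 2.2; M̄R̄ = 24.4000 / 14 = 1.7429
UCL = X̄ + 3·M̄R̄/d₂ = 501.3800 + 3 × 1.7429 / 1.128 = 506.0153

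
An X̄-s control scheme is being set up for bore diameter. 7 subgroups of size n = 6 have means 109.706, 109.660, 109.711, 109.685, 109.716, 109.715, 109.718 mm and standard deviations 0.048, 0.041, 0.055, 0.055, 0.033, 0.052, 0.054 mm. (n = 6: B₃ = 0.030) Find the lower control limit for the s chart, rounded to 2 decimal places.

s̄ = (0.048 + 0.041 + 0.055 + 0.055 + 0.033 + 0.052 + 0.054) / 7 = 0.0483
LCL_s = B₃·s̄ = 0.030 × 0.0483 = 0.0014

0.00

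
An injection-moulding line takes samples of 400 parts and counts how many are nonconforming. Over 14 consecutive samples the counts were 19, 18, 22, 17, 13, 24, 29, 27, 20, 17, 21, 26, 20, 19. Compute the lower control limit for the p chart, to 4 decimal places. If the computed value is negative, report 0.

0.0188

p̄ = Σdᵢ / (k·n) = 292 / (14 × 400) = 0.05214
LCL = p̄ − 3·√(p̄(1−p̄)/n) = 0.05214 − 3 × 0.01112 = 0.01880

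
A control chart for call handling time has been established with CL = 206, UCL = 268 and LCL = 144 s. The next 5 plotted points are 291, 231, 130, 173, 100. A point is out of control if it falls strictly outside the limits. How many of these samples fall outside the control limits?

Compare each point to [144, 268]: sample 1 = 291 > UCL; sample 3 = 130 < LCL; sample 5 = 100 < LCL.

3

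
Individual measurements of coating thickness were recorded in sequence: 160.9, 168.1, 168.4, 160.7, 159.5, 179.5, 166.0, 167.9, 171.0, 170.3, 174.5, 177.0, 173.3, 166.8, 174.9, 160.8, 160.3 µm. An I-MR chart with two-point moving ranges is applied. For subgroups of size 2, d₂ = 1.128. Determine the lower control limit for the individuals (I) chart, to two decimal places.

152.40

X̄ = (160.9 + 168.1 + 168.4 + 160.7 + 159.5 + 179.5 + 166.0 + 167.9 + 171.0 + 170.3 + 174.5 + 177.0 + 173.3 + 166.8 + 174.9 + 160.8 + 160.3) / 17 = 168.2294
Moving ranges: 7.2, 0.3, 7.7, 1.2, 20.0, 13.5, 1.9, 3.1, 0.7, 4.2, 2.5, 3.7, 6.5, 8.1, 14.1, 0.5; M̄R̄ = 95.2000 / 16 = 5.9500
LCL = X̄ − 3·M̄R̄/d₂ = 168.2294 − 3 × 5.9500 / 1.128 = 152.4049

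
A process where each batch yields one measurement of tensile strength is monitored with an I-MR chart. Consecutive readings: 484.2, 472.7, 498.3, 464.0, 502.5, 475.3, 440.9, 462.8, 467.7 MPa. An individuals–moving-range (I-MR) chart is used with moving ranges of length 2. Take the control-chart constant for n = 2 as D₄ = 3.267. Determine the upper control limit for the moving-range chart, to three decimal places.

Moving ranges: 11.5, 25.6, 34.3, 38.5, 27.2, 34.4, 21.9, 4.9; M̄R̄ = 198.3000 / 8 = 24.7875
UCL_MR = D₄·M̄R̄ = 3.267 × 24.7875 = 80.9808

80.981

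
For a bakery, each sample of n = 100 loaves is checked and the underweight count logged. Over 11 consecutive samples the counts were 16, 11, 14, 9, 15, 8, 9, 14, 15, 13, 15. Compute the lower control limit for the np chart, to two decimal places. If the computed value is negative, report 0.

p̄ = Σdᵢ / (k·n) = 139 / (11 × 100) = 0.12636
LCL = np̄ − 3·√(np̄(1−p̄)) = 12.6364 − 3 × 3.3226 = 2.6686

2.67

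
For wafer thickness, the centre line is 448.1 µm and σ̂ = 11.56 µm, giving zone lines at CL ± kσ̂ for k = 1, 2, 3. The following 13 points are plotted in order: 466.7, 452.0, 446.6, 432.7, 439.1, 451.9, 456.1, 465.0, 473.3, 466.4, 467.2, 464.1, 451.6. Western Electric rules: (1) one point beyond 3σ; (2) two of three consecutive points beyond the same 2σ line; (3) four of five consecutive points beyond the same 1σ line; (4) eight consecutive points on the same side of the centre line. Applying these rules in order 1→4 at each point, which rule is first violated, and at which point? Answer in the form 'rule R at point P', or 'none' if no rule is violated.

rule 3 at point 11

Zone of each point (C = within 1σ̂, B = 1σ̂–2σ̂, A = 2σ̂–3σ̂, * = beyond 3σ̂; sign = side of CL): 1:+B, 2:+C, 3:-C, 4:-B, 5:-C, 6:+C, 7:+C, 8:+B, 9:+A, 10:+B, 11:+B, 12:+B, 13:+C
Rule 3 (four of five consecutive points beyond the same 1σ limit) is satisfied at point 11.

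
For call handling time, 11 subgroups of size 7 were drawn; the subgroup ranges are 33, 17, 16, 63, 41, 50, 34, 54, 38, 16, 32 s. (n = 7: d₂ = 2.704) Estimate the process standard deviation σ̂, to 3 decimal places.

13.246

R̄ = (33 + 17 + 16 + 63 + 41 + 50 + 34 + 54 + 38 + 16 + 32) / 11 = 35.8182
σ̂ = R̄ / d₂ = 35.8182 / 2.704 = 13.2464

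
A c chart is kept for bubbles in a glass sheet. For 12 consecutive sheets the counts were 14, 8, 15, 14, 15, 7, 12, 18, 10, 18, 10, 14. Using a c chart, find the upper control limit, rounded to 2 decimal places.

c̄ = (14 + 8 + 15 + 14 + 15 + 7 + 12 + 18 + 10 + 18 + 10 + 14) / 12 = 155 / 12 = 12.9167
UCL = c̄ + 3√c̄ = 12.9167 + 3 × √12.9167 = 12.9167 + 3 × 3.5940 = 23.6986

23.70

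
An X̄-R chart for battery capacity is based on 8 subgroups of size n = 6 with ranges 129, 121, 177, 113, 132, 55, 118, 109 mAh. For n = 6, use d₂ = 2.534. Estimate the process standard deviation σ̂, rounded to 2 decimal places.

47.06

R̄ = (129 + 121 + 177 + 113 + 132 + 55 + 118 + 109) / 8 = 119.2500
σ̂ = R̄ / d₂ = 119.2500 / 2.534 = 47.0600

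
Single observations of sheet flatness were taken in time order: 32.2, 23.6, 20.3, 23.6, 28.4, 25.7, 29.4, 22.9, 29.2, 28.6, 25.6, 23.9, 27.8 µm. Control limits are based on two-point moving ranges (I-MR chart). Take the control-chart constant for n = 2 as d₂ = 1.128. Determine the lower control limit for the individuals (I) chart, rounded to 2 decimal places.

X̄ = (32.2 + 23.6 + 20.3 + 23.6 + 28.4 + 25.7 + 29.4 + 22.9 + 29.2 + 28.6 + 25.6 + 23.9 + 27.8) / 13 = 26.2462
Moving ranges: 8.6, 3.3, 3.3, 4.8, 2.7, 3.7, 6.5, 6.3, 0.6, 3.0, 1.7, 3.9; M̄R̄ = 48.4000 / 12 = 4.0333
LCL = X̄ − 3·M̄R̄/d₂ = 26.2462 − 3 × 4.0333 / 1.128 = 15.5192

15.52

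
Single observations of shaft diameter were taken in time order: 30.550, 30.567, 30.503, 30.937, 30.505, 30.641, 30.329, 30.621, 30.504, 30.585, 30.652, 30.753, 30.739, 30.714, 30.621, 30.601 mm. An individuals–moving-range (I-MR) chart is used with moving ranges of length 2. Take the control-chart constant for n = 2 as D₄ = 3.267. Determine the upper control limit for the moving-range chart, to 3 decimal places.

0.480

Moving ranges: 0.017, 0.064, 0.434, 0.432, 0.136, 0.312, 0.292, 0.117, 0.081, 0.067, 0.101, 0.014, 0.025, 0.093, 0.020; M̄R̄ = 2.2050 / 15 = 0.1470
UCL_MR = D₄·M̄R̄ = 3.267 × 0.1470 = 0.4802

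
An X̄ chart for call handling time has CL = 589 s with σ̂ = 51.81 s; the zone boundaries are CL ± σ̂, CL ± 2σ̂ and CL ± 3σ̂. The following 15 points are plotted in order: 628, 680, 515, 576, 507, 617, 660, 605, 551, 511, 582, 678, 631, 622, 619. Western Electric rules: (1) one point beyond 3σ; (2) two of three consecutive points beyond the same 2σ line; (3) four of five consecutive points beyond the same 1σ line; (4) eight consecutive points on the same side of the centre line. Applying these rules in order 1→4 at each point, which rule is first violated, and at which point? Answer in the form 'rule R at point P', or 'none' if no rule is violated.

none

Zone of each point (C = within 1σ̂, B = 1σ̂–2σ̂, A = 2σ̂–3σ̂, * = beyond 3σ̂; sign = side of CL): 1:+C, 2:+B, 3:-B, 4:-C, 5:-B, 6:+C, 7:+B, 8:+C, 9:-C, 10:-B, 11:-C, 12:+B, 13:+C, 14:+C, 15:+C
No rule fires across all 15 points.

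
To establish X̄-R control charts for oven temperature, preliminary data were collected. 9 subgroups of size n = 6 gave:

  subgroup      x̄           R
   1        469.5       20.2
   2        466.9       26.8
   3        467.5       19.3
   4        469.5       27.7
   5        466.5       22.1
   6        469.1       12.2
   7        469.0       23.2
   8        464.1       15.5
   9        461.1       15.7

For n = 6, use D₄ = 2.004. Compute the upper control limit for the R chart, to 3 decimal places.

40.681

R̄ = (20.2 + 26.8 + 19.3 + 27.7 + 22.1 + 12.2 + 23.2 + 15.5 + 15.7) / 9 = 182.7000 / 9 = 20.3000
UCL_R = D₄·R̄ = 2.004 × 20.3000 = 40.6812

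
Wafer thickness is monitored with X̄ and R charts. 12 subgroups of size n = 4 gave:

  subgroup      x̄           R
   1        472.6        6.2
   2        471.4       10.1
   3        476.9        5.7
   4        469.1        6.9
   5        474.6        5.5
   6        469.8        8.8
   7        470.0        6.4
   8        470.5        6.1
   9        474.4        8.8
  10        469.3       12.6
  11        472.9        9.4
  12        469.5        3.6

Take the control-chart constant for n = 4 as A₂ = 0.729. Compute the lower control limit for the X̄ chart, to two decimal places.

466.28

X̄̄ = (472.6 + 471.4 + 476.9 + 469.1 + 474.6 + 469.8 + 470.0 + 470.5 + 474.4 + 469.3 + 472.9 + 469.5) / 12 = 5661.0000 / 12 = 471.7500
R̄ = (6.2 + 10.1 + 5.7 + 6.9 + 5.5 + 8.8 + 6.4 + 6.1 + 8.8 + 12.6 + 9.4 + 3.6) / 12 = 90.1000 / 12 = 7.5083
LCL = X̄̄ − A₂·R̄ = 471.7500 − 0.729 × 7.5083 = 466.2764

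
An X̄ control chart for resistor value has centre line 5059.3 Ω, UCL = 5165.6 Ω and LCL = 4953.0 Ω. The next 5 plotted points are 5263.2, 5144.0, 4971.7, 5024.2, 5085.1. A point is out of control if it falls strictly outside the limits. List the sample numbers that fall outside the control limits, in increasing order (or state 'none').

1

Compare each point to [4953.0, 5165.6]: sample 1 = 5263.2 > UCL.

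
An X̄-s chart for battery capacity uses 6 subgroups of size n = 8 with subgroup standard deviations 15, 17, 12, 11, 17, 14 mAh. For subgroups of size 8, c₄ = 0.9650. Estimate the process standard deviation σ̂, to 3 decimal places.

s̄ = (15 + 17 + 12 + 11 + 17 + 14) / 6 = 14.3333
σ̂ = s̄ / c₄ = 14.3333 / 0.9650 = 14.8532

14.853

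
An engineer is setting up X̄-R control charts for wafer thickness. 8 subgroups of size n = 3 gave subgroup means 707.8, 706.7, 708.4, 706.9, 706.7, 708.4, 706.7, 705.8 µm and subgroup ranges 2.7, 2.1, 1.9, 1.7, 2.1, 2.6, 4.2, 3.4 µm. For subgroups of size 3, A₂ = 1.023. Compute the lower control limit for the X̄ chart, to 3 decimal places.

X̄̄ = (707.8 + 706.7 + 708.4 + 706.9 + 706.7 + 708.4 + 706.7 + 705.8) / 8 = 5657.4000 / 8 = 707.1750
R̄ = (2.7 + 2.1 + 1.9 + 1.7 + 2.1 + 2.6 + 4.2 + 3.4) / 8 = 20.7000 / 8 = 2.5875
LCL = X̄̄ − A₂·R̄ = 707.1750 − 1.023 × 2.5875 = 704.5280

704.528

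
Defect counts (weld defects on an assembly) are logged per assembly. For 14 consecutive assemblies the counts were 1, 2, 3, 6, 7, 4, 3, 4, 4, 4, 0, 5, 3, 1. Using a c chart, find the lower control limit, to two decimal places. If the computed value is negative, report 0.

0.00

c̄ = (1 + 2 + 3 + 6 + 7 + 4 + 3 + 4 + 4 + 4 + 0 + 5 + 3 + 1) / 14 = 47 / 14 = 3.3571
LCL = c̄ − 3√c̄ = 3.3571 − 3 × 1.8323 = -2.1396 → 0 (cannot be negative)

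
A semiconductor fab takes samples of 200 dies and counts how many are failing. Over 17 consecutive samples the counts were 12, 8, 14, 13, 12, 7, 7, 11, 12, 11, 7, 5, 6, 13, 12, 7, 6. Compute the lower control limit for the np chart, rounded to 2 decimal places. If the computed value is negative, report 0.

0.52

p̄ = Σdᵢ / (k·n) = 163 / (17 × 200) = 0.04794
LCL = np̄ − 3·√(np̄(1−p̄)) = 9.5882 − 3 × 3.0214 = 0.5242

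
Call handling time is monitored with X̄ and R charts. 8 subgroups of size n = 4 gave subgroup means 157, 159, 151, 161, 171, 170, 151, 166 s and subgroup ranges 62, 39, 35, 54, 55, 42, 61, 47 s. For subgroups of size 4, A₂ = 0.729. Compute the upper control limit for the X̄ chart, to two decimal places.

X̄̄ = (157 + 159 + 151 + 161 + 171 + 170 + 151 + 166) / 8 = 1286.0000 / 8 = 160.7500
R̄ = (62 + 39 + 35 + 54 + 55 + 42 + 61 + 47) / 8 = 395.0000 / 8 = 49.3750
UCL = X̄̄ + A₂·R̄ = 160.7500 + 0.729 × 49.3750 = 196.7444

196.74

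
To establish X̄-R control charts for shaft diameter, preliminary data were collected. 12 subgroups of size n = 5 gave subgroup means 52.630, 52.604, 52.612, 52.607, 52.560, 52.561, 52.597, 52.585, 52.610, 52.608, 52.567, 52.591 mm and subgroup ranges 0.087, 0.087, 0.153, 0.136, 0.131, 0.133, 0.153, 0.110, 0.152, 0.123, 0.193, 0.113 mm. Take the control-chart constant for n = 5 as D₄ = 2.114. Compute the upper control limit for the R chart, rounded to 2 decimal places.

R̄ = (0.087 + 0.087 + 0.153 + 0.136 + 0.131 + 0.133 + 0.153 + 0.110 + 0.152 + 0.123 + 0.193 + 0.113) / 12 = 1.5710 / 12 = 0.1309
UCL_R = D₄·R̄ = 2.114 × 0.1309 = 0.2768

0.28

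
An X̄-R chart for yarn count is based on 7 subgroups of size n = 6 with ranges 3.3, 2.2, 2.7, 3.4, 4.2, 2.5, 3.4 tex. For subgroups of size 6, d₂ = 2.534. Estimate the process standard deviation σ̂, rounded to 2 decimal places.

1.22

R̄ = (3.3 + 2.2 + 2.7 + 3.4 + 4.2 + 2.5 + 3.4) / 7 = 3.1000
σ̂ = R̄ / d₂ = 3.1000 / 2.534 = 1.2234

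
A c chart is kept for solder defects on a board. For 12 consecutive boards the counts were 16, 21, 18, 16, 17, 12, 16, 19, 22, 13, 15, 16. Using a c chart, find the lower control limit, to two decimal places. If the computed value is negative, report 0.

c̄ = (16 + 21 + 18 + 16 + 17 + 12 + 16 + 19 + 22 + 13 + 15 + 16) / 12 = 201 / 12 = 16.7500
LCL = c̄ − 3√c̄ = 16.7500 − 3 × 4.0927 = 4.4720

4.47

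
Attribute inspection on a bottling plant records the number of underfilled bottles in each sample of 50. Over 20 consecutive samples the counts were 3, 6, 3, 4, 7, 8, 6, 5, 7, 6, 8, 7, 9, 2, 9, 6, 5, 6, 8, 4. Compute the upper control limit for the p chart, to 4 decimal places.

p̄ = Σdᵢ / (k·n) = 119 / (20 × 50) = 0.11900
UCL = p̄ + 3·√(p̄(1−p̄)/n) = 0.11900 + 3 × √(0.11900×0.88100/50) = 0.11900 + 3 × 0.04579 = 0.25637

0.2564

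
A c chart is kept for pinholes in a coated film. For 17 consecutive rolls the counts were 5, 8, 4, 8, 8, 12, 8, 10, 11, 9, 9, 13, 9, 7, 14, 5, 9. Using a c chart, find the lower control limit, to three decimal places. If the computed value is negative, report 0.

c̄ = (5 + 8 + 4 + 8 + 8 + 12 + 8 + 10 + 11 + 9 + 9 + 13 + 9 + 7 + 14 + 5 + 9) / 17 = 149 / 17 = 8.7647
LCL = c̄ − 3√c̄ = 8.7647 − 3 × 2.9605 = -0.1169 → 0 (cannot be negative)

0.000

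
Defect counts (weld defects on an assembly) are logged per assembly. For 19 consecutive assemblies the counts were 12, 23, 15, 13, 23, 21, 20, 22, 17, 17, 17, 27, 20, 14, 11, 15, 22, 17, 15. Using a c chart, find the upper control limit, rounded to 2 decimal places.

30.66

c̄ = (12 + 23 + 15 + 13 + 23 + 21 + 20 + 22 + 17 + 17 + 17 + 27 + 20 + 14 + 11 + 15 + 22 + 17 + 15) / 19 = 341 / 19 = 17.9474
UCL = c̄ + 3√c̄ = 17.9474 + 3 × √17.9474 = 17.9474 + 3 × 4.2364 = 30.6567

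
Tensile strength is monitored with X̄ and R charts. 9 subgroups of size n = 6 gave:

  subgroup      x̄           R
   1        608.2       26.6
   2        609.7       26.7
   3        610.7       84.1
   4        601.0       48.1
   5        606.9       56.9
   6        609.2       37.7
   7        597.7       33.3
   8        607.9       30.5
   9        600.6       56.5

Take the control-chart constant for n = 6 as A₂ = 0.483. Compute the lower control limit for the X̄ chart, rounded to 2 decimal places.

584.28

X̄̄ = (608.2 + 609.7 + 610.7 + 601.0 + 606.9 + 609.2 + 597.7 + 607.9 + 600.6) / 9 = 5451.9000 / 9 = 605.7667
R̄ = (26.6 + 26.7 + 84.1 + 48.1 + 56.9 + 37.7 + 33.3 + 30.5 + 56.5) / 9 = 400.4000 / 9 = 44.4889
LCL = X̄̄ − A₂·R̄ = 605.7667 − 0.483 × 44.4889 = 584.2785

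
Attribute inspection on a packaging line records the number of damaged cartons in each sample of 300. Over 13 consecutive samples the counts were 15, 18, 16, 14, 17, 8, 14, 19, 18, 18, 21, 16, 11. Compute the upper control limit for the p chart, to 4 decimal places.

0.0912

p̄ = Σdᵢ / (k·n) = 205 / (13 × 300) = 0.05256
UCL = p̄ + 3·√(p̄(1−p̄)/n) = 0.05256 + 3 × √(0.05256×0.94744/300) = 0.05256 + 3 × 0.01288 = 0.09122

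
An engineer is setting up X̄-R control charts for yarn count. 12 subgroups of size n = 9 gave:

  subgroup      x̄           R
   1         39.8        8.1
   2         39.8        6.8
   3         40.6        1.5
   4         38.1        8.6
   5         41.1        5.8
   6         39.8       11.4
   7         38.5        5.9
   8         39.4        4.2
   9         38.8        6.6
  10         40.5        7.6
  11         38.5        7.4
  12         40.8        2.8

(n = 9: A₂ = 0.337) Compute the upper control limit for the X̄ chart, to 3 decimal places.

41.796

X̄̄ = (39.8 + 39.8 + 40.6 + 38.1 + 41.1 + 39.8 + 38.5 + 39.4 + 38.8 + 40.5 + 38.5 + 40.8) / 12 = 475.7000 / 12 = 39.6417
R̄ = (8.1 + 6.8 + 1.5 + 8.6 + 5.8 + 11.4 + 5.9 + 4.2 + 6.6 + 7.6 + 7.4 + 2.8) / 12 = 76.7000 / 12 = 6.3917
UCL = X̄̄ + A₂·R̄ = 39.6417 + 0.337 × 6.3917 = 41.7957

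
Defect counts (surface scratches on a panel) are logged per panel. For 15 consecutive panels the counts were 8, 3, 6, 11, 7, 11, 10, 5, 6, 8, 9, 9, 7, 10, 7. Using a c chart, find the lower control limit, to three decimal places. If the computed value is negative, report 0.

0.000

c̄ = (8 + 3 + 6 + 11 + 7 + 11 + 10 + 5 + 6 + 8 + 9 + 9 + 7 + 10 + 7) / 15 = 117 / 15 = 7.8000
LCL = c̄ − 3√c̄ = 7.8000 − 3 × 2.7928 = -0.5785 → 0 (cannot be negative)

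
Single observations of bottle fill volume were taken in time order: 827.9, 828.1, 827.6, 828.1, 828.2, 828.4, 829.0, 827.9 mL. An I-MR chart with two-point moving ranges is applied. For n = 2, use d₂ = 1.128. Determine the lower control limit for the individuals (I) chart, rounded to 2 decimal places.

X̄ = (827.9 + 828.1 + 827.6 + 828.1 + 828.2 + 828.4 + 829.0 + 827.9) / 8 = 828.1500
Moving ranges: 0.2, 0.5, 0.5, 0.1, 0.2, 0.6, 1.1; M̄R̄ = 3.2000 / 7 = 0.4571
LCL = X̄ − 3·M̄R̄/d₂ = 828.1500 − 3 × 0.4571 / 1.128 = 826.9342

826.93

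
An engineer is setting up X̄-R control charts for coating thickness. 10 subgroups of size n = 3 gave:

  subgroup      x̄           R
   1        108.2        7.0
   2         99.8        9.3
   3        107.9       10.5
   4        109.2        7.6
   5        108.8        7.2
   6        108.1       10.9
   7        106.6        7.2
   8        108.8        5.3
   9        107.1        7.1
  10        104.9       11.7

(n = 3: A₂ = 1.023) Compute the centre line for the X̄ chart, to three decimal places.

106.940

X̄̄ = (108.2 + 99.8 + 107.9 + 109.2 + 108.8 + 108.1 + 106.6 + 108.8 + 107.1 + 104.9) / 10 = 1069.4000 / 10 = 106.9400
CL = X̄̄ = 106.9400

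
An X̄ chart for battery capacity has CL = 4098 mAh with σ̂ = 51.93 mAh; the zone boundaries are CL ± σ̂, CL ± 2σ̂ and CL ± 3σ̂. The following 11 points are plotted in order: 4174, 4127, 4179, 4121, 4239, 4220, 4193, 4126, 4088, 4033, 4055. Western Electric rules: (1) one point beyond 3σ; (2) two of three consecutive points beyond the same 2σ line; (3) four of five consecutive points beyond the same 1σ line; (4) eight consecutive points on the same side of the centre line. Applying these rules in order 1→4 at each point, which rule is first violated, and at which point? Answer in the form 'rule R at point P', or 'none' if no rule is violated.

Zone of each point (C = within 1σ̂, B = 1σ̂–2σ̂, A = 2σ̂–3σ̂, * = beyond 3σ̂; sign = side of CL): 1:+B, 2:+C, 3:+B, 4:+C, 5:+A, 6:+A, 7:+B, 8:+C, 9:-C, 10:-B, 11:-C
Rule 2 (two of three consecutive points beyond the same 2σ limit) is satisfied at point 6.

rule 2 at point 6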